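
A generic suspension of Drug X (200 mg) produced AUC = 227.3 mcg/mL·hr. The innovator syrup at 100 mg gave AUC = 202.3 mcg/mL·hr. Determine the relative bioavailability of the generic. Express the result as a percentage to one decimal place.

F_rel = (AUC_test/D_test) / (AUC_ref/D_ref)
      = (227.3/200) / (202.3/100)
      = 1.1365 / 2.023 = 0.5618 = 56.18%

F_rel = 56.2%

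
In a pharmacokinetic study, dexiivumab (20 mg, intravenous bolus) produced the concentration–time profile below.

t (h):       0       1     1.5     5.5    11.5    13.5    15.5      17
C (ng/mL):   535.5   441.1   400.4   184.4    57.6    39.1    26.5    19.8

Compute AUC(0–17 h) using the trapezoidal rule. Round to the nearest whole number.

AUC = 2791 ng/mL·h

Trapezoidal AUC_0→17:
  [0→1]: (535.5+441.1)/2 × 1 = 488.3
  [1→1.5]: (441.1+400.4)/2 × 0.5 = 210.375
  [1.5→5.5]: (400.4+184.4)/2 × 4 = 1169.6
  [5.5→11.5]: (184.4+57.6)/2 × 6 = 726.0
  [11.5→13.5]: (57.6+39.1)/2 × 2 = 96.7
  [13.5→15.5]: (39.1+26.5)/2 × 2 = 65.6
  [15.5→17]: (26.5+19.8)/2 × 1.5 = 34.725
  Sum = 2791.3 ng/mL·h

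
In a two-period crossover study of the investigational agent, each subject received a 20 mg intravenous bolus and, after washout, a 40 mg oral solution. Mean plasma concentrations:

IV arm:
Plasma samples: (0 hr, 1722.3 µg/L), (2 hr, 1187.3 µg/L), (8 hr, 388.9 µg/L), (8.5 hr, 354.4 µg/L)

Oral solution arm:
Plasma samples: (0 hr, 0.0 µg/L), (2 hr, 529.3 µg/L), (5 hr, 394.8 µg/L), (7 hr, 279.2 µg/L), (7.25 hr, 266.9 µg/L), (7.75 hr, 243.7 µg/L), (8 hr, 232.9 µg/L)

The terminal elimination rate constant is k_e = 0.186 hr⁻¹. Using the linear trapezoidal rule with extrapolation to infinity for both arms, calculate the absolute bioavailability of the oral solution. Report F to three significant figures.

Trapezoidal AUC_0→8.5 (IV):
  [0→2]: (1722.3+1187.3)/2 × 2 = 2909.6
  [2→8]: (1187.3+388.9)/2 × 6 = 4728.6
  [8→8.5]: (388.9+354.4)/2 × 0.5 = 185.825
  Sum = 7824.025 µg/L·hr
IV tail: 354.4/0.186 = 1905.376; AUC_iv,0→∞ = 7824.025 + 1905.376 = 9729.401 µg/L·hr
Trapezoidal AUC_0→8 (oral solution):
  [0→2]: (0.0+529.3)/2 × 2 = 529.3
  [2→5]: (529.3+394.8)/2 × 3 = 1386.15
  [5→7]: (394.8+279.2)/2 × 2 = 674.0
  [7→7.25]: (279.2+266.9)/2 × 0.25 = 68.2625
  [7.25→7.75]: (266.9+243.7)/2 × 0.5 = 127.65
  [7.75→8]: (243.7+232.9)/2 × 0.25 = 59.575
  Sum = 2844.9375 µg/L·hr
oral solution tail: 232.9/0.186 = 1252.151; AUC_ev,0→∞ = 2844.9375 + 1252.151 = 4097.0885 µg/L·hr
F = (AUC_ev/D_ev)/(AUC_iv/D_iv) = (4097.0885/40)/(9729.401/20) = 102.427/486.47005 = 0.2106

F = 0.211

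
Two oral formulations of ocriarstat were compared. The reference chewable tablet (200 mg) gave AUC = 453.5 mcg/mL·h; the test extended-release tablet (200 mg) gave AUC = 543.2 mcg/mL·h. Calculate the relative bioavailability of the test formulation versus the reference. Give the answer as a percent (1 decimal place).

F_rel = (AUC_test/D_test) / (AUC_ref/D_ref)
      = (543.2/200) / (453.5/200)
      = 2.716 / 2.2675 = 1.1978 = 119.78%

F_rel = 119.8%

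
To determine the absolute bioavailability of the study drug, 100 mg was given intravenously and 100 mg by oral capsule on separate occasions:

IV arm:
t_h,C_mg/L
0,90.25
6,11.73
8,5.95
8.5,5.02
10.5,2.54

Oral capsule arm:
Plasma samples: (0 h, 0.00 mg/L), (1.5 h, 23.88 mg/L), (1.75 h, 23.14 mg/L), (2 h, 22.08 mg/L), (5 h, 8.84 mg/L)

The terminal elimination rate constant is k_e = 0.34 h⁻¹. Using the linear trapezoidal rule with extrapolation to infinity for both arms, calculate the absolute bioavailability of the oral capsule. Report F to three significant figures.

F = 0.298

Trapezoidal AUC_0→10.5 (IV):
  [0→6]: (90.25+11.73)/2 × 6 = 305.94
  [6→8]: (11.73+5.95)/2 × 2 = 17.68
  [8→8.5]: (5.95+5.02)/2 × 0.5 = 2.7425
  [8.5→10.5]: (5.02+2.54)/2 × 2 = 7.56
  Sum = 333.9225 mg/L·h
IV tail: 2.54/0.34 = 7.471; AUC_iv,0→∞ = 333.9225 + 7.471 = 341.3935 mg/L·h
Trapezoidal AUC_0→5 (oral capsule):
  [0→1.5]: (0.00+23.88)/2 × 1.5 = 17.91
  [1.5→1.75]: (23.88+23.14)/2 × 0.25 = 5.8775
  [1.75→2]: (23.14+22.08)/2 × 0.25 = 5.6525
  [2→5]: (22.08+8.84)/2 × 3 = 46.38
  Sum = 75.82 mg/L·h
oral capsule tail: 8.84/0.34 = 26.000; AUC_ev,0→∞ = 75.82 + 26.000 = 101.82 mg/L·h
F = (AUC_ev/D_ev)/(AUC_iv/D_iv) = (101.82/100)/(341.3935/100) = 1.0182/3.413935 = 0.2982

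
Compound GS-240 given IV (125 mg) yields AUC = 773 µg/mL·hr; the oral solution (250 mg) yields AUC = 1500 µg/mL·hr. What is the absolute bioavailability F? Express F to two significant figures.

F = (AUC_ev / D_ev) / (AUC_iv / D_iv)
  = (1500/250) / (773/125)
  = 6 / 6.184 = 0.9702

F = 0.97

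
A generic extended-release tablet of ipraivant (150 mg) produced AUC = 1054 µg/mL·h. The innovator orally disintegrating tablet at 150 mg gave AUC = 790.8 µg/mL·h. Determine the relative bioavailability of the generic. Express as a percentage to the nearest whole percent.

F_rel = (AUC_test/D_test) / (AUC_ref/D_ref)
      = (1054/150) / (790.8/150)
      = 7.02667 / 5.272 = 1.3328 = 133.28%

F_rel = 133%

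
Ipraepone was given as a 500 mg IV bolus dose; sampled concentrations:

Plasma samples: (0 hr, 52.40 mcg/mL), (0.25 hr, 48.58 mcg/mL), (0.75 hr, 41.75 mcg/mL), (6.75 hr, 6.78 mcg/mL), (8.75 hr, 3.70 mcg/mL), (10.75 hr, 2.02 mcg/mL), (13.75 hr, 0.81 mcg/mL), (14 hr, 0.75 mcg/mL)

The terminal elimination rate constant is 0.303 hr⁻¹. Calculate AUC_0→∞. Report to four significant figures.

AUC = 203.9 mcg/mL·hr

Trapezoidal AUC_0→14:
  [0→0.25]: (52.40+48.58)/2 × 0.25 = 12.6225
  [0.25→0.75]: (48.58+41.75)/2 × 0.5 = 22.5825
  [0.75→6.75]: (41.75+6.78)/2 × 6 = 145.59
  [6.75→8.75]: (6.78+3.70)/2 × 2 = 10.48
  [8.75→10.75]: (3.70+2.02)/2 × 2 = 5.72
  [10.75→13.75]: (2.02+0.81)/2 × 3 = 4.245
  [13.75→14]: (0.81+0.75)/2 × 0.25 = 0.195
  Sum = 201.435 mcg/mL·hr
Extrapolated tail: C_last / k_e = 0.75 / 0.303 = 2.475
AUC_0→∞ = 201.435 + 2.475 = 203.91 mcg/mL·hr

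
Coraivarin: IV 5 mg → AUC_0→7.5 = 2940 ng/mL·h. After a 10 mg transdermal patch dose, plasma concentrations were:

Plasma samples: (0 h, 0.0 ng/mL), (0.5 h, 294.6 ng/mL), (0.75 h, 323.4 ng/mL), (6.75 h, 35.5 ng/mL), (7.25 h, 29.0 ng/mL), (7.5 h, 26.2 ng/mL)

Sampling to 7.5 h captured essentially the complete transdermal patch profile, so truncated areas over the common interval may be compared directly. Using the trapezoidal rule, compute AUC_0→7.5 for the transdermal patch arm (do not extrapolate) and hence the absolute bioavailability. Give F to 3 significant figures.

F = 0.213

Trapezoidal AUC_0→7.5 (transdermal patch):
  [0→0.5]: (0.0+294.6)/2 × 0.5 = 73.65
  [0.5→0.75]: (294.6+323.4)/2 × 0.25 = 77.25
  [0.75→6.75]: (323.4+35.5)/2 × 6 = 1076.7
  [6.75→7.25]: (35.5+29.0)/2 × 0.5 = 16.125
  [7.25→7.5]: (29.0+26.2)/2 × 0.25 = 6.9
  Sum = 1250.625 ng/mL·h
F = (AUC_ev/D_ev)/(AUC_iv/D_iv) = (1250.625/10)/(2940/5) = 125.0625/588 = 0.2127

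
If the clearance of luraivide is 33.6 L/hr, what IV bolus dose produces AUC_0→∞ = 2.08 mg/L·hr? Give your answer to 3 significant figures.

Dose_iv = CL × AUC_0→∞
     = 33.6 × 2.08 = 69.888 mg

Dose = 69.9 mg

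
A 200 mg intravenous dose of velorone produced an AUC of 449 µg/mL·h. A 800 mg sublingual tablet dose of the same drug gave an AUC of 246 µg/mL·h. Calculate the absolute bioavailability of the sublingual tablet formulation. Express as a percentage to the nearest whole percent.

F = 14%

F = (AUC_ev / D_ev) / (AUC_iv / D_iv)
  = (246/800) / (449/200)
  = 0.3075 / 2.245 = 0.1370
  = 13.70%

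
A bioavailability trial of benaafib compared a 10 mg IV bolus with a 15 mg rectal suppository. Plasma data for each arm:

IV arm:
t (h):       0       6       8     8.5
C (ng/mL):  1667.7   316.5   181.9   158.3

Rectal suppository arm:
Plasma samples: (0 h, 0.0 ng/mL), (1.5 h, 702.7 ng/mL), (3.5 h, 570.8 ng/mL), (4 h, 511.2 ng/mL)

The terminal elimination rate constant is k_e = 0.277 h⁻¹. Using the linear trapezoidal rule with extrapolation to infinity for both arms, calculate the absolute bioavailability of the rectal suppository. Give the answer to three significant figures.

Trapezoidal AUC_0→8.5 (IV):
  [0→6]: (1667.7+316.5)/2 × 6 = 5952.6
  [6→8]: (316.5+181.9)/2 × 2 = 498.4
  [8→8.5]: (181.9+158.3)/2 × 0.5 = 85.05
  Sum = 6536.05 ng/mL·h
IV tail: 158.3/0.277 = 571.480; AUC_iv,0→∞ = 6536.05 + 571.480 = 7107.53 ng/mL·h
Trapezoidal AUC_0→4 (rectal suppository):
  [0→1.5]: (0.0+702.7)/2 × 1.5 = 527.025
  [1.5→3.5]: (702.7+570.8)/2 × 2 = 1273.5
  [3.5→4]: (570.8+511.2)/2 × 0.5 = 270.5
  Sum = 2071.025 ng/mL·h
rectal suppository tail: 511.2/0.277 = 1845.487; AUC_ev,0→∞ = 2071.025 + 1845.487 = 3916.512 ng/mL·h
F = (AUC_ev/D_ev)/(AUC_iv/D_iv) = (3916.512/15)/(7107.53/10) = 261.1008/710.753 = 0.3674

F = 0.367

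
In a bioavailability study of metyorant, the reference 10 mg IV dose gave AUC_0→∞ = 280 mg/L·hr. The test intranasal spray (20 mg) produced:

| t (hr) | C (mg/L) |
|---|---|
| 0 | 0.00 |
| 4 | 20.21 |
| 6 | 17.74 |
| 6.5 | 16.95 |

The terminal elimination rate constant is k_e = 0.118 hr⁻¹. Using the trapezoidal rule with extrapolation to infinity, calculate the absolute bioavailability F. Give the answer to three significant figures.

F = 0.412

Trapezoidal AUC_0→6.5 (intranasal spray):
  [0→4]: (0.00+20.21)/2 × 4 = 40.42
  [4→6]: (20.21+17.74)/2 × 2 = 37.95
  [6→6.5]: (17.74+16.95)/2 × 0.5 = 8.6725
  Sum = 87.0425 mg/L·hr
Tail: C_last/k_e = 16.95/0.118 = 143.644
AUC_0→∞ (intranasal spray) = 87.0425 + 143.644 = 230.6865 mg/L·hr
F = (AUC_ev/D_ev)/(AUC_iv/D_iv) = (230.6865/20)/(280/10) = 11.534325/28 = 0.4119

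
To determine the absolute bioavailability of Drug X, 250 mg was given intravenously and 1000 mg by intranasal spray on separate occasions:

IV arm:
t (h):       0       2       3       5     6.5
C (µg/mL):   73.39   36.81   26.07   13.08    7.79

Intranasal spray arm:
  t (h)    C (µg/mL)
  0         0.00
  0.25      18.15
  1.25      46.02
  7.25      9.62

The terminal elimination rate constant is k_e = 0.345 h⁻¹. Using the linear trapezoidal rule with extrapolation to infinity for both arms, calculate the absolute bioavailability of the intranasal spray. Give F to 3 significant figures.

F = 0.262

Trapezoidal AUC_0→6.5 (IV):
  [0→2]: (73.39+36.81)/2 × 2 = 110.2
  [2→3]: (36.81+26.07)/2 × 1 = 31.44
  [3→5]: (26.07+13.08)/2 × 2 = 39.15
  [5→6.5]: (13.08+7.79)/2 × 1.5 = 15.6525
  Sum = 196.4425 µg/mL·h
IV tail: 7.79/0.345 = 22.580; AUC_iv,0→∞ = 196.4425 + 22.580 = 219.0225 µg/mL·h
Trapezoidal AUC_0→7.25 (intranasal spray):
  [0→0.25]: (0.00+18.15)/2 × 0.25 = 2.26875
  [0.25→1.25]: (18.15+46.02)/2 × 1 = 32.085
  [1.25→7.25]: (46.02+9.62)/2 × 6 = 166.92
  Sum = 201.27375 µg/mL·h
intranasal spray tail: 9.62/0.345 = 27.884; AUC_ev,0→∞ = 201.27375 + 27.884 = 229.15775 µg/mL·h
F = (AUC_ev/D_ev)/(AUC_iv/D_iv) = (229.15775/1000)/(219.0225/250) = 0.22915775/0.87609 = 0.2616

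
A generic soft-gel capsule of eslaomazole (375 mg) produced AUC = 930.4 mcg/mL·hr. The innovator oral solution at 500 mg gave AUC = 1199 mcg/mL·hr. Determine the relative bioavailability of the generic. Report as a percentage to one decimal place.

F_rel = (AUC_test/D_test) / (AUC_ref/D_ref)
      = (930.4/375) / (1199/500)
      = 2.48107 / 2.398 = 1.0346 = 103.46%

F_rel = 103.5%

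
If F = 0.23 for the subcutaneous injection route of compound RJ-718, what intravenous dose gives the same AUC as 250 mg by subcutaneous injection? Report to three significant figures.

Systemic exposure from an extravascular dose = F × D_ev, so the equivalent IV dose is F × D_ev.
D_iv = F × D_ev = 0.23 × 250 = 57.5 mg

D_iv = 57.5 mg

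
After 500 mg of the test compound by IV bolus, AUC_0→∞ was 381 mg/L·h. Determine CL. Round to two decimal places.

CL = Dose_iv / AUC_0→∞
   = 500 / 381 = 1.31234 L/h

CL = 1.31 L/h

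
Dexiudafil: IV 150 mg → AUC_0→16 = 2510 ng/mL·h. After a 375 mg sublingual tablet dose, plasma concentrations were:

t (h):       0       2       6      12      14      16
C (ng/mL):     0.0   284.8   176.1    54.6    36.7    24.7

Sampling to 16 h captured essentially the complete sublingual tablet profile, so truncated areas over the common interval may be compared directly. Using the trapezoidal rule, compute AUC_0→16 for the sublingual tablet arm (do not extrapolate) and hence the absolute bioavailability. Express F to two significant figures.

Trapezoidal AUC_0→16 (sublingual tablet):
  [0→2]: (0.0+284.8)/2 × 2 = 284.8
  [2→6]: (284.8+176.1)/2 × 4 = 921.8
  [6→12]: (176.1+54.6)/2 × 6 = 692.1
  [12→14]: (54.6+36.7)/2 × 2 = 91.3
  [14→16]: (36.7+24.7)/2 × 2 = 61.4
  Sum = 2051.4 ng/mL·h
F = (AUC_ev/D_ev)/(AUC_iv/D_iv) = (2051.4/375)/(2510/150) = 5.4704/16.7333 = 0.3269

F = 0.33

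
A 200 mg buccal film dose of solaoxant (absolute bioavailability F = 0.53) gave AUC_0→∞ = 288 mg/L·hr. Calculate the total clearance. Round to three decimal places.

CL = 0.368 L/hr

CL = F × Dose / AUC_0→∞
   = 0.53 × 200 / 288 = 0.368056 L/hr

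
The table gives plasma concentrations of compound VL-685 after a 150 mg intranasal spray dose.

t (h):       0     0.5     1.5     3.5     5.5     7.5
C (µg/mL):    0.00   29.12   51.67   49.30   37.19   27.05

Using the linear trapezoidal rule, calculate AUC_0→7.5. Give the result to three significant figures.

AUC = 299 µg/mL·h

Trapezoidal AUC_0→7.5:
  [0→0.5]: (0.00+29.12)/2 × 0.5 = 7.28
  [0.5→1.5]: (29.12+51.67)/2 × 1 = 40.395
  [1.5→3.5]: (51.67+49.30)/2 × 2 = 100.97
  [3.5→5.5]: (49.30+37.19)/2 × 2 = 86.49
  [5.5→7.5]: (37.19+27.05)/2 × 2 = 64.24
  Sum = 299.375 µg/mL·h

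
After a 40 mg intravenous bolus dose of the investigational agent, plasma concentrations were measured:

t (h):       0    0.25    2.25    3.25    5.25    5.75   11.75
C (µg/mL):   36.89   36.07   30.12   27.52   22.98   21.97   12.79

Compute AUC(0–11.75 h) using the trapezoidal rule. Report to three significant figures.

Trapezoidal AUC_0→11.75:
  [0→0.25]: (36.89+36.07)/2 × 0.25 = 9.12
  [0.25→2.25]: (36.07+30.12)/2 × 2 = 66.19
  [2.25→3.25]: (30.12+27.52)/2 × 1 = 28.82
  [3.25→5.25]: (27.52+22.98)/2 × 2 = 50.5
  [5.25→5.75]: (22.98+21.97)/2 × 0.5 = 11.2375
  [5.75→11.75]: (21.97+12.79)/2 × 6 = 104.28
  Sum = 270.1475 µg/mL·h

AUC = 270 µg/mL·h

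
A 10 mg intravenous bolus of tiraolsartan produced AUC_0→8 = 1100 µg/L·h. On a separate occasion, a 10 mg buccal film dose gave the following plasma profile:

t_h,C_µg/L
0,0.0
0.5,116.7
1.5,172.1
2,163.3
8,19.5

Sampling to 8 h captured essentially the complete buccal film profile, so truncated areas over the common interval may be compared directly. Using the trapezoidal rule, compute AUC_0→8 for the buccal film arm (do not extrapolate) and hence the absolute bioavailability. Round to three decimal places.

F = 0.733

Trapezoidal AUC_0→8 (buccal film):
  [0→0.5]: (0.0+116.7)/2 × 0.5 = 29.175
  [0.5→1.5]: (116.7+172.1)/2 × 1 = 144.4
  [1.5→2]: (172.1+163.3)/2 × 0.5 = 83.85
  [2→8]: (163.3+19.5)/2 × 6 = 548.4
  Sum = 805.825 µg/L·h
F = (AUC_ev/D_ev)/(AUC_iv/D_iv) = (805.825/10)/(1100/10) = 80.5825/110 = 0.7326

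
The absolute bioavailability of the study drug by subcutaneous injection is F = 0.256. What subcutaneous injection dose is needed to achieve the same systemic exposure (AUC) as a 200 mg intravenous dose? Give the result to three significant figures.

For equal systemic exposure: F × D_ev = D_iv
D_ev = D_iv / F = 200 / 0.256 = 781.25 mg

D_subcutaneous = 781 mg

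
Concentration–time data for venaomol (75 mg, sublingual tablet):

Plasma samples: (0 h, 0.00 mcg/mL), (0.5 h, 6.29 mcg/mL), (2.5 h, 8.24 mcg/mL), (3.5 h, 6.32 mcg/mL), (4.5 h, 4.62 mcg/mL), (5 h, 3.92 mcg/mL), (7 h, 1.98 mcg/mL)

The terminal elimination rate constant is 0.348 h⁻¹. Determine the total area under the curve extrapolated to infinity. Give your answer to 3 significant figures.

AUC = 42.6 mcg/mL·h

Trapezoidal AUC_0→7:
  [0→0.5]: (0.00+6.29)/2 × 0.5 = 1.5725
  [0.5→2.5]: (6.29+8.24)/2 × 2 = 14.53
  [2.5→3.5]: (8.24+6.32)/2 × 1 = 7.28
  [3.5→4.5]: (6.32+4.62)/2 × 1 = 5.47
  [4.5→5]: (4.62+3.92)/2 × 0.5 = 2.135
  [5→7]: (3.92+1.98)/2 × 2 = 5.9
  Sum = 36.8875 mcg/mL·h
Extrapolated tail: C_last / k_e = 1.98 / 0.348 = 5.690
AUC_0→∞ = 36.8875 + 5.690 = 42.5775 mcg/mL·h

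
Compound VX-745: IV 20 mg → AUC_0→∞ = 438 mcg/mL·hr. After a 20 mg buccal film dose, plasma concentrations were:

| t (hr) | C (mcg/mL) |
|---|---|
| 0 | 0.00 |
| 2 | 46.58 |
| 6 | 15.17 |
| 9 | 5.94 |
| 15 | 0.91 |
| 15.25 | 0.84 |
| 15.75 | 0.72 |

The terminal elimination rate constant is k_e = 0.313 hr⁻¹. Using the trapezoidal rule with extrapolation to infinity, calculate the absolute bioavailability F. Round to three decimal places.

F = 0.514

Trapezoidal AUC_0→15.75 (buccal film):
  [0→2]: (0.00+46.58)/2 × 2 = 46.58
  [2→6]: (46.58+15.17)/2 × 4 = 123.5
  [6→9]: (15.17+5.94)/2 × 3 = 31.665
  [9→15]: (5.94+0.91)/2 × 6 = 20.55
  [15→15.25]: (0.91+0.84)/2 × 0.25 = 0.21875
  [15.25→15.75]: (0.84+0.72)/2 × 0.5 = 0.39
  Sum = 222.90375 mcg/mL·hr
Tail: C_last/k_e = 0.72/0.313 = 2.300
AUC_0→∞ (buccal film) = 222.90375 + 2.300 = 225.20375 mcg/mL·hr
F = (AUC_ev/D_ev)/(AUC_iv/D_iv) = (225.20375/20)/(438/20) = 11.2602/21.9 = 0.5142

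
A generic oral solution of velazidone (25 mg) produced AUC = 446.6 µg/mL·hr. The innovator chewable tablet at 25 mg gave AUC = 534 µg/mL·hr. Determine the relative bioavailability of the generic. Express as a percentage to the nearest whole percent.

F_rel = 84%

F_rel = (AUC_test/D_test) / (AUC_ref/D_ref)
      = (446.6/25) / (534/25)
      = 17.864 / 21.36 = 0.8363 = 83.63%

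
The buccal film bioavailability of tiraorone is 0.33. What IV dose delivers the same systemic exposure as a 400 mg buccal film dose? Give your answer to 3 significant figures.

Systemic exposure from an extravascular dose = F × D_ev, so the equivalent IV dose is F × D_ev.
D_iv = F × D_ev = 0.33 × 400 = 132 mg

D_iv = 132 mg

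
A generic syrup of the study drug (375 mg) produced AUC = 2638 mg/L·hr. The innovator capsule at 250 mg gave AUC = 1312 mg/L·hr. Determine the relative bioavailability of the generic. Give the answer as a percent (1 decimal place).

F_rel = 134.0%

F_rel = (AUC_test/D_test) / (AUC_ref/D_ref)
      = (2638/375) / (1312/250)
      = 7.03467 / 5.248 = 1.3404 = 134.04%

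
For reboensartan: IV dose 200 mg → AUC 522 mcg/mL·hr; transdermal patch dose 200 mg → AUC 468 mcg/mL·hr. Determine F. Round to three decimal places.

F = 0.897

F = (AUC_ev / D_ev) / (AUC_iv / D_iv)
  = (468/200) / (522/200)
  = 2.34 / 2.61 = 0.8966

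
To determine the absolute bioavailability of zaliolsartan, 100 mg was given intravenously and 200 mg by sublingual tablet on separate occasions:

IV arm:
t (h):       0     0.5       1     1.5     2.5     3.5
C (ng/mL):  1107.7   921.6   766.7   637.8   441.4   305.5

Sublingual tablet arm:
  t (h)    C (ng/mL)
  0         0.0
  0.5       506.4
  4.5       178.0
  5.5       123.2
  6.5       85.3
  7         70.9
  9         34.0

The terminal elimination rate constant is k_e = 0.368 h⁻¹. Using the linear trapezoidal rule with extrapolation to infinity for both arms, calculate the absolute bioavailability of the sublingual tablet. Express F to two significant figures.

F = 0.33

Trapezoidal AUC_0→3.5 (IV):
  [0→0.5]: (1107.7+921.6)/2 × 0.5 = 507.325
  [0.5→1]: (921.6+766.7)/2 × 0.5 = 422.075
  [1→1.5]: (766.7+637.8)/2 × 0.5 = 351.125
  [1.5→2.5]: (637.8+441.4)/2 × 1 = 539.6
  [2.5→3.5]: (441.4+305.5)/2 × 1 = 373.45
  Sum = 2193.575 ng/mL·h
IV tail: 305.5/0.368 = 830.163; AUC_iv,0→∞ = 2193.575 + 830.163 = 3023.738 ng/mL·h
Trapezoidal AUC_0→9 (sublingual tablet):
  [0→0.5]: (0.0+506.4)/2 × 0.5 = 126.6
  [0.5→4.5]: (506.4+178.0)/2 × 4 = 1368.8
  [4.5→5.5]: (178.0+123.2)/2 × 1 = 150.6
  [5.5→6.5]: (123.2+85.3)/2 × 1 = 104.25
  [6.5→7]: (85.3+70.9)/2 × 0.5 = 39.05
  [7→9]: (70.9+34.0)/2 × 2 = 104.9
  Sum = 1894.2 ng/mL·h
sublingual tablet tail: 34.0/0.368 = 92.391; AUC_ev,0→∞ = 1894.2 + 92.391 = 1986.591 ng/mL·h
F = (AUC_ev/D_ev)/(AUC_iv/D_iv) = (1986.591/200)/(3023.738/100) = 9.932955/30.23738 = 0.3285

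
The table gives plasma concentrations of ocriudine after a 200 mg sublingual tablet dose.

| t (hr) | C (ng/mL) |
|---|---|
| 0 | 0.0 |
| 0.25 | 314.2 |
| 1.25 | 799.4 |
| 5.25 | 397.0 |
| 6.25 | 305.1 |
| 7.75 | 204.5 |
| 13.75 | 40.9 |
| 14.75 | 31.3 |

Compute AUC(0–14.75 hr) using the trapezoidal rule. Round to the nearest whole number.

Trapezoidal AUC_0→14.75:
  [0→0.25]: (0.0+314.2)/2 × 0.25 = 39.275
  [0.25→1.25]: (314.2+799.4)/2 × 1 = 556.8
  [1.25→5.25]: (799.4+397.0)/2 × 4 = 2392.8
  [5.25→6.25]: (397.0+305.1)/2 × 1 = 351.05
  [6.25→7.75]: (305.1+204.5)/2 × 1.5 = 382.2
  [7.75→13.75]: (204.5+40.9)/2 × 6 = 736.2
  [13.75→14.75]: (40.9+31.3)/2 × 1 = 36.1
  Sum = 4494.425 ng/mL·hr

AUC = 4494 ng/mL·hr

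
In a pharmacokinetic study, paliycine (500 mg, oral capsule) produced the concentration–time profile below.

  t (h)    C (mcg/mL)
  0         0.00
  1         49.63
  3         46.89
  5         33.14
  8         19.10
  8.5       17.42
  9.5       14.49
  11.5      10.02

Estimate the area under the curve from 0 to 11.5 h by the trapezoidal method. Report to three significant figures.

Trapezoidal AUC_0→11.5:
  [0→1]: (0.00+49.63)/2 × 1 = 24.815
  [1→3]: (49.63+46.89)/2 × 2 = 96.52
  [3→5]: (46.89+33.14)/2 × 2 = 80.03
  [5→8]: (33.14+19.10)/2 × 3 = 78.36
  [8→8.5]: (19.10+17.42)/2 × 0.5 = 9.13
  [8.5→9.5]: (17.42+14.49)/2 × 1 = 15.955
  [9.5→11.5]: (14.49+10.02)/2 × 2 = 24.51
  Sum = 329.32 mcg/mL·h

AUC = 329 mcg/mL·h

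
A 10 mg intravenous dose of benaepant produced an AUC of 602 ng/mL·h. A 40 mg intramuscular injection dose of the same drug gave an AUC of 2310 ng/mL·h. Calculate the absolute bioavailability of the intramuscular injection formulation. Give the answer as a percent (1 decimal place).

F = (AUC_ev / D_ev) / (AUC_iv / D_iv)
  = (2310/40) / (602/10)
  = 57.75 / 60.2 = 0.9593
  = 95.93%

F = 95.9%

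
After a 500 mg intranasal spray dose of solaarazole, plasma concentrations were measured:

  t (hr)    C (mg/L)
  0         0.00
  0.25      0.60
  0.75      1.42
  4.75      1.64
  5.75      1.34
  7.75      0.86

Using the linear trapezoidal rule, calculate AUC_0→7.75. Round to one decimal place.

Trapezoidal AUC_0→7.75:
  [0→0.25]: (0.00+0.60)/2 × 0.25 = 0.075
  [0.25→0.75]: (0.60+1.42)/2 × 0.5 = 0.505
  [0.75→4.75]: (1.42+1.64)/2 × 4 = 6.12
  [4.75→5.75]: (1.64+1.34)/2 × 1 = 1.49
  [5.75→7.75]: (1.34+0.86)/2 × 2 = 2.2
  Sum = 10.39 mg/L·hr

AUC = 10.4 mg/L·hr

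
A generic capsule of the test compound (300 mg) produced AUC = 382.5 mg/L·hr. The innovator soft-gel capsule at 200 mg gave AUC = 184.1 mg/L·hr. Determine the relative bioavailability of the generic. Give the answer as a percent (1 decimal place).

F_rel = 138.5%

F_rel = (AUC_test/D_test) / (AUC_ref/D_ref)
      = (382.5/300) / (184.1/200)
      = 1.275 / 0.9205 = 1.3851 = 138.51%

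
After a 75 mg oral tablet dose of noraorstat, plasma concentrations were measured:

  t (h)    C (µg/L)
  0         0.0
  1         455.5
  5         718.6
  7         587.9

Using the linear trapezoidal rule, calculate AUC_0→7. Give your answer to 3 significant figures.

AUC = 3880 µg/L·h

Trapezoidal AUC_0→7:
  [0→1]: (0.0+455.5)/2 × 1 = 227.75
  [1→5]: (455.5+718.6)/2 × 4 = 2348.2
  [5→7]: (718.6+587.9)/2 × 2 = 1306.5
  Sum = 3882.45 µg/L·h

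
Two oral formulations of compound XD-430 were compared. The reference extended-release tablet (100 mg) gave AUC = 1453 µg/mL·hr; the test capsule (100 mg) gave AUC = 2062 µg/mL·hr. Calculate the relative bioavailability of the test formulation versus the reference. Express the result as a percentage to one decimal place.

F_rel = 141.9%

F_rel = (AUC_test/D_test) / (AUC_ref/D_ref)
      = (2062/100) / (1453/100)
      = 20.62 / 14.53 = 1.4191 = 141.91%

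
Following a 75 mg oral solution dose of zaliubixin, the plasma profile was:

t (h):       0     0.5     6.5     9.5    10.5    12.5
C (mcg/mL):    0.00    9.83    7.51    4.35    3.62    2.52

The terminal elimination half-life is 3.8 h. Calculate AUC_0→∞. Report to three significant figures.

Trapezoidal AUC_0→12.5:
  [0→0.5]: (0.00+9.83)/2 × 0.5 = 2.4575
  [0.5→6.5]: (9.83+7.51)/2 × 6 = 52.02
  [6.5→9.5]: (7.51+4.35)/2 × 3 = 17.79
  [9.5→10.5]: (4.35+3.62)/2 × 1 = 3.985
  [10.5→12.5]: (3.62+2.52)/2 × 2 = 6.14
  Sum = 82.3925 mcg/mL·h
k_e = ln2 / t½ = 0.693147 / 3.8 = 0.1824 h^-1
Extrapolated tail: C_last / k_e = 2.52 / 0.1824 = 13.816
AUC_0→∞ = 82.3925 + 13.816 = 96.2085 mcg/mL·h

AUC = 96.2 mcg/mL·h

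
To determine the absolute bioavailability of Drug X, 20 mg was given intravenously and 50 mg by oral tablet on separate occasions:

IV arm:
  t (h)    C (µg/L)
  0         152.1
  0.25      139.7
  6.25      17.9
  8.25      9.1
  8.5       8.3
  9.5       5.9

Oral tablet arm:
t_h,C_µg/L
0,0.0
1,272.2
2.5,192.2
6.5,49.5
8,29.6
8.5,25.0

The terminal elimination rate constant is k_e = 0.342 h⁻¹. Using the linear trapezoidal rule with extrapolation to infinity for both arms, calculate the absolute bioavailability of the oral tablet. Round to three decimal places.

Trapezoidal AUC_0→9.5 (IV):
  [0→0.25]: (152.1+139.7)/2 × 0.25 = 36.475
  [0.25→6.25]: (139.7+17.9)/2 × 6 = 472.8
  [6.25→8.25]: (17.9+9.1)/2 × 2 = 27.0
  [8.25→8.5]: (9.1+8.3)/2 × 0.25 = 2.175
  [8.5→9.5]: (8.3+5.9)/2 × 1 = 7.1
  Sum = 545.55 µg/L·h
IV tail: 5.9/0.342 = 17.251; AUC_iv,0→∞ = 545.55 + 17.251 = 562.801 µg/L·h
Trapezoidal AUC_0→8.5 (oral tablet):
  [0→1]: (0.0+272.2)/2 × 1 = 136.1
  [1→2.5]: (272.2+192.2)/2 × 1.5 = 348.3
  [2.5→6.5]: (192.2+49.5)/2 × 4 = 483.4
  [6.5→8]: (49.5+29.6)/2 × 1.5 = 59.325
  [8→8.5]: (29.6+25.0)/2 × 0.5 = 13.65
  Sum = 1040.775 µg/L·h
oral tablet tail: 25.0/0.342 = 73.099; AUC_ev,0→∞ = 1040.775 + 73.099 = 1113.874 µg/L·h
F = (AUC_ev/D_ev)/(AUC_iv/D_iv) = (1113.874/50)/(562.801/20) = 22.27748/28.14005 = 0.7917

F = 0.792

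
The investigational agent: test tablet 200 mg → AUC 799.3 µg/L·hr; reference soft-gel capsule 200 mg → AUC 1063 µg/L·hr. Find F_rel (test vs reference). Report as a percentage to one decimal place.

F_rel = 75.2%

F_rel = (AUC_test/D_test) / (AUC_ref/D_ref)
      = (799.3/200) / (1063/200)
      = 3.9965 / 5.315 = 0.7519 = 75.19%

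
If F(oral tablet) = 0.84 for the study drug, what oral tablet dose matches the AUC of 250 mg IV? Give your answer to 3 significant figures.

For equal systemic exposure: F × D_ev = D_iv
D_ev = D_iv / F = 250 / 0.84 = 297.619 mg

D_oral = 298 mg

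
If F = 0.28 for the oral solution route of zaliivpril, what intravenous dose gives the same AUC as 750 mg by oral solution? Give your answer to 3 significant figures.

Systemic exposure from an extravascular dose = F × D_ev, so the equivalent IV dose is F × D_ev.
D_iv = F × D_ev = 0.28 × 750 = 210 mg

D_iv = 210 mg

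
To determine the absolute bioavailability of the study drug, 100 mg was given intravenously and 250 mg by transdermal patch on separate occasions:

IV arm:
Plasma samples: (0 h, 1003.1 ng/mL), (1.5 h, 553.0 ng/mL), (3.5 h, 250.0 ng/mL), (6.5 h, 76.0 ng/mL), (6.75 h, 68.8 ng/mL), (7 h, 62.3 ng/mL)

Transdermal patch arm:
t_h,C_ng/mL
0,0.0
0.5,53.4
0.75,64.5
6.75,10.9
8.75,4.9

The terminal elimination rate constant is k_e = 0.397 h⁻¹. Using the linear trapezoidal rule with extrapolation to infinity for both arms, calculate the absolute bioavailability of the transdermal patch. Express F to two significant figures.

F = 0.043

Trapezoidal AUC_0→7 (IV):
  [0→1.5]: (1003.1+553.0)/2 × 1.5 = 1167.075
  [1.5→3.5]: (553.0+250.0)/2 × 2 = 803.0
  [3.5→6.5]: (250.0+76.0)/2 × 3 = 489.0
  [6.5→6.75]: (76.0+68.8)/2 × 0.25 = 18.1
  [6.75→7]: (68.8+62.3)/2 × 0.25 = 16.3875
  Sum = 2493.5625 ng/mL·h
IV tail: 62.3/0.397 = 156.927; AUC_iv,0→∞ = 2493.5625 + 156.927 = 2650.4895 ng/mL·h
Trapezoidal AUC_0→8.75 (transdermal patch):
  [0→0.5]: (0.0+53.4)/2 × 0.5 = 13.35
  [0.5→0.75]: (53.4+64.5)/2 × 0.25 = 14.7375
  [0.75→6.75]: (64.5+10.9)/2 × 6 = 226.2
  [6.75→8.75]: (10.9+4.9)/2 × 2 = 15.8
  Sum = 270.0875 ng/mL·h
transdermal patch tail: 4.9/0.397 = 12.343; AUC_ev,0→∞ = 270.0875 + 12.343 = 282.4305 ng/mL·h
F = (AUC_ev/D_ev)/(AUC_iv/D_iv) = (282.4305/250)/(2650.4895/100) = 1.129722/26.504895 = 0.0426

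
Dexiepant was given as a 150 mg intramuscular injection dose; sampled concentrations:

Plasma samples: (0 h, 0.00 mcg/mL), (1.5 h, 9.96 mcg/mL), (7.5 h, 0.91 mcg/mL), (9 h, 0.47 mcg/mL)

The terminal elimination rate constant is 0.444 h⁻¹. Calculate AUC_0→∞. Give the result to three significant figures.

Trapezoidal AUC_0→9:
  [0→1.5]: (0.00+9.96)/2 × 1.5 = 7.47
  [1.5→7.5]: (9.96+0.91)/2 × 6 = 32.61
  [7.5→9]: (0.91+0.47)/2 × 1.5 = 1.035
  Sum = 41.115 mcg/mL·h
Extrapolated tail: C_last / k_e = 0.47 / 0.444 = 1.059
AUC_0→∞ = 41.115 + 1.059 = 42.174 mcg/mL·h

AUC = 42.2 mcg/mL·h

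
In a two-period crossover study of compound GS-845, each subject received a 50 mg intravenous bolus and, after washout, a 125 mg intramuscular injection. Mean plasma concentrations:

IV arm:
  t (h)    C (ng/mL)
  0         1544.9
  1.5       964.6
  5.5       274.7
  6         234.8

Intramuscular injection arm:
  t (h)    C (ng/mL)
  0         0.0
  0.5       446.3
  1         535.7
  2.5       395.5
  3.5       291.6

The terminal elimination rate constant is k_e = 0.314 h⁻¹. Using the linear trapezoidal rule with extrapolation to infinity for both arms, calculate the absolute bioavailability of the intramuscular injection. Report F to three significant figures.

F = 0.178

Trapezoidal AUC_0→6 (IV):
  [0→1.5]: (1544.9+964.6)/2 × 1.5 = 1882.125
  [1.5→5.5]: (964.6+274.7)/2 × 4 = 2478.6
  [5.5→6]: (274.7+234.8)/2 × 0.5 = 127.375
  Sum = 4488.1 ng/mL·h
IV tail: 234.8/0.314 = 747.771; AUC_iv,0→∞ = 4488.1 + 747.771 = 5235.871 ng/mL·h
Trapezoidal AUC_0→3.5 (intramuscular injection):
  [0→0.5]: (0.0+446.3)/2 × 0.5 = 111.575
  [0.5→1]: (446.3+535.7)/2 × 0.5 = 245.5
  [1→2.5]: (535.7+395.5)/2 × 1.5 = 698.4
  [2.5→3.5]: (395.5+291.6)/2 × 1 = 343.55
  Sum = 1399.025 ng/mL·h
intramuscular injection tail: 291.6/0.314 = 928.662; AUC_ev,0→∞ = 1399.025 + 928.662 = 2327.687 ng/mL·h
F = (AUC_ev/D_ev)/(AUC_iv/D_iv) = (2327.687/125)/(5235.871/50) = 18.621496/104.71742 = 0.1778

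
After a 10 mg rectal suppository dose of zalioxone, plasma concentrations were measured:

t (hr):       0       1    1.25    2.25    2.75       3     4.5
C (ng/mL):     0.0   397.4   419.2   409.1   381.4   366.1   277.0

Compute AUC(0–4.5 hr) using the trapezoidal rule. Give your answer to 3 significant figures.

AUC = 1490 ng/mL·hr

Trapezoidal AUC_0→4.5:
  [0→1]: (0.0+397.4)/2 × 1 = 198.7
  [1→1.25]: (397.4+419.2)/2 × 0.25 = 102.075
  [1.25→2.25]: (419.2+409.1)/2 × 1 = 414.15
  [2.25→2.75]: (409.1+381.4)/2 × 0.5 = 197.625
  [2.75→3]: (381.4+366.1)/2 × 0.25 = 93.4375
  [3→4.5]: (366.1+277.0)/2 × 1.5 = 482.325
  Sum = 1488.3125 ng/mL·hr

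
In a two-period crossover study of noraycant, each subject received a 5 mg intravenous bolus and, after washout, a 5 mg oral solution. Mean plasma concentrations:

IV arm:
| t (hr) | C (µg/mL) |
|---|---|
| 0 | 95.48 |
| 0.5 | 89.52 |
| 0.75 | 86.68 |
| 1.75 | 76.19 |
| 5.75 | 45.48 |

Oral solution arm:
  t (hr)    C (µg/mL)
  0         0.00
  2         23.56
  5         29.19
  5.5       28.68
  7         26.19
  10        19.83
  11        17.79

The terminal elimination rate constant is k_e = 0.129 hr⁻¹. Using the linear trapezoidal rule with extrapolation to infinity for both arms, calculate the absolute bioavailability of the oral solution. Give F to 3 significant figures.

Trapezoidal AUC_0→5.75 (IV):
  [0→0.5]: (95.48+89.52)/2 × 0.5 = 46.25
  [0.5→0.75]: (89.52+86.68)/2 × 0.25 = 22.025
  [0.75→1.75]: (86.68+76.19)/2 × 1 = 81.435
  [1.75→5.75]: (76.19+45.48)/2 × 4 = 243.34
  Sum = 393.05 µg/mL·hr
IV tail: 45.48/0.129 = 352.558; AUC_iv,0→∞ = 393.05 + 352.558 = 745.608 µg/mL·hr
Trapezoidal AUC_0→11 (oral solution):
  [0→2]: (0.00+23.56)/2 × 2 = 23.56
  [2→5]: (23.56+29.19)/2 × 3 = 79.125
  [5→5.5]: (29.19+28.68)/2 × 0.5 = 14.4675
  [5.5→7]: (28.68+26.19)/2 × 1.5 = 41.1525
  [7→10]: (26.19+19.83)/2 × 3 = 69.03
  [10→11]: (19.83+17.79)/2 × 1 = 18.81
  Sum = 246.145 µg/mL·hr
oral solution tail: 17.79/0.129 = 137.907; AUC_ev,0→∞ = 246.145 + 137.907 = 384.052 µg/mL·hr
F = (AUC_ev/D_ev)/(AUC_iv/D_iv) = (384.052/5)/(745.608/5) = 76.8104/149.1216 = 0.5151

F = 0.515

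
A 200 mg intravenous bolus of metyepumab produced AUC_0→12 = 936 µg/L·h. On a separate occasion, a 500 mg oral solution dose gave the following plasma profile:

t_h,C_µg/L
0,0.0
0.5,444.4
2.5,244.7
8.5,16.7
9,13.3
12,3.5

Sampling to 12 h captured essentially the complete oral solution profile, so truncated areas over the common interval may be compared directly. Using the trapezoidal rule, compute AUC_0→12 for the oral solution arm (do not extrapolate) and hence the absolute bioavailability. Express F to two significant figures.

Trapezoidal AUC_0→12 (oral solution):
  [0→0.5]: (0.0+444.4)/2 × 0.5 = 111.1
  [0.5→2.5]: (444.4+244.7)/2 × 2 = 689.1
  [2.5→8.5]: (244.7+16.7)/2 × 6 = 784.2
  [8.5→9]: (16.7+13.3)/2 × 0.5 = 7.5
  [9→12]: (13.3+3.5)/2 × 3 = 25.2
  Sum = 1617.1 µg/L·h
F = (AUC_ev/D_ev)/(AUC_iv/D_iv) = (1617.1/500)/(936/200) = 3.2342/4.68 = 0.6911

F = 0.69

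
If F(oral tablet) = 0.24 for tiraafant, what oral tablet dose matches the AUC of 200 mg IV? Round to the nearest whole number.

D_oral = 833 mg

For equal systemic exposure: F × D_ev = D_iv
D_ev = D_iv / F = 200 / 0.24 = 833.333 mg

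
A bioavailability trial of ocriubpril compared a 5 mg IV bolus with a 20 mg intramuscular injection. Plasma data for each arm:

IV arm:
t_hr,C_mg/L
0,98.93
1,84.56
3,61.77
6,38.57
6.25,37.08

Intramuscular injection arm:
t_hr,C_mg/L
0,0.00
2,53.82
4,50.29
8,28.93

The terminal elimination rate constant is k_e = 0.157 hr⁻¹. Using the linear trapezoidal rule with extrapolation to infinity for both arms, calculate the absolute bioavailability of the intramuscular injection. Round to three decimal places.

F = 0.197

Trapezoidal AUC_0→6.25 (IV):
  [0→1]: (98.93+84.56)/2 × 1 = 91.745
  [1→3]: (84.56+61.77)/2 × 2 = 146.33
  [3→6]: (61.77+38.57)/2 × 3 = 150.51
  [6→6.25]: (38.57+37.08)/2 × 0.25 = 9.45625
  Sum = 398.04125 mg/L·hr
IV tail: 37.08/0.157 = 236.178; AUC_iv,0→∞ = 398.04125 + 236.178 = 634.21925 mg/L·hr
Trapezoidal AUC_0→8 (intramuscular injection):
  [0→2]: (0.00+53.82)/2 × 2 = 53.82
  [2→4]: (53.82+50.29)/2 × 2 = 104.11
  [4→8]: (50.29+28.93)/2 × 4 = 158.44
  Sum = 316.37 mg/L·hr
intramuscular injection tail: 28.93/0.157 = 184.268; AUC_ev,0→∞ = 316.37 + 184.268 = 500.638 mg/L·hr
F = (AUC_ev/D_ev)/(AUC_iv/D_iv) = (500.638/20)/(634.21925/5) = 25.0319/126.84385 = 0.1973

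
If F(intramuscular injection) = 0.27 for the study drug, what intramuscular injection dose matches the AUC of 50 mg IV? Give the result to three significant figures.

D_intramuscular = 185 mg

For equal systemic exposure: F × D_ev = D_iv
D_ev = D_iv / F = 50 / 0.27 = 185.185 mg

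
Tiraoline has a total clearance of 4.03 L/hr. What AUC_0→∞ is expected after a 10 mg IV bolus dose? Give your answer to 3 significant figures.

AUC_0→∞ = Dose_iv / CL
        = 10 / 4.03 = 2.48139 mg/L·hr

AUC = 2.48 mg/L·hr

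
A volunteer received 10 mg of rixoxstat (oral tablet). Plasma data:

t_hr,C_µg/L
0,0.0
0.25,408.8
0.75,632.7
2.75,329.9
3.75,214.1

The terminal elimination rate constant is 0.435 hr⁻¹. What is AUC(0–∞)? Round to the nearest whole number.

AUC = 2038 µg/L·hr

Trapezoidal AUC_0→3.75:
  [0→0.25]: (0.0+408.8)/2 × 0.25 = 51.1
  [0.25→0.75]: (408.8+632.7)/2 × 0.5 = 260.375
  [0.75→2.75]: (632.7+329.9)/2 × 2 = 962.6
  [2.75→3.75]: (329.9+214.1)/2 × 1 = 272.0
  Sum = 1546.075 µg/L·hr
Extrapolated tail: C_last / k_e = 214.1 / 0.435 = 492.184
AUC_0→∞ = 1546.075 + 492.184 = 2038.259 µg/L·hr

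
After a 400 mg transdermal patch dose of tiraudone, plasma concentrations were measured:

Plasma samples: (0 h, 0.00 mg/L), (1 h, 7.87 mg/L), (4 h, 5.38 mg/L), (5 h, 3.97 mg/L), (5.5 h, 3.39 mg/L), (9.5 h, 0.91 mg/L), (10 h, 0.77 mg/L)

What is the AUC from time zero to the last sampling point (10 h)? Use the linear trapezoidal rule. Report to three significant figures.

AUC = 39.3 mg/L·h

Trapezoidal AUC_0→10:
  [0→1]: (0.00+7.87)/2 × 1 = 3.935
  [1→4]: (7.87+5.38)/2 × 3 = 19.875
  [4→5]: (5.38+3.97)/2 × 1 = 4.675
  [5→5.5]: (3.97+3.39)/2 × 0.5 = 1.84
  [5.5→9.5]: (3.39+0.91)/2 × 4 = 8.6
  [9.5→10]: (0.91+0.77)/2 × 0.5 = 0.42
  Sum = 39.345 mg/L·h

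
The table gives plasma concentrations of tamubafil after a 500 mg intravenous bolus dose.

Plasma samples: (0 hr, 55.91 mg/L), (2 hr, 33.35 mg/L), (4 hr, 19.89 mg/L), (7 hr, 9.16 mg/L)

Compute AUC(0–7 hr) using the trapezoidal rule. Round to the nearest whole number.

AUC = 186 mg/L·hr

Trapezoidal AUC_0→7:
  [0→2]: (55.91+33.35)/2 × 2 = 89.26
  [2→4]: (33.35+19.89)/2 × 2 = 53.24
  [4→7]: (19.89+9.16)/2 × 3 = 43.575
  Sum = 186.075 mg/L·hr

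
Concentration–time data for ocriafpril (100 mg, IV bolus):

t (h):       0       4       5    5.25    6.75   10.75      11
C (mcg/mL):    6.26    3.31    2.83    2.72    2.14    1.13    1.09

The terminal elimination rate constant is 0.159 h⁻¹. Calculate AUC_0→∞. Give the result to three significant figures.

AUC = 40.2 mcg/mL·h

Trapezoidal AUC_0→11:
  [0→4]: (6.26+3.31)/2 × 4 = 19.14
  [4→5]: (3.31+2.83)/2 × 1 = 3.07
  [5→5.25]: (2.83+2.72)/2 × 0.25 = 0.69375
  [5.25→6.75]: (2.72+2.14)/2 × 1.5 = 3.645
  [6.75→10.75]: (2.14+1.13)/2 × 4 = 6.54
  [10.75→11]: (1.13+1.09)/2 × 0.25 = 0.2775
  Sum = 33.36625 mcg/mL·h
Extrapolated tail: C_last / k_e = 1.09 / 0.159 = 6.855
AUC_0→∞ = 33.36625 + 6.855 = 40.22125 mcg/mL·h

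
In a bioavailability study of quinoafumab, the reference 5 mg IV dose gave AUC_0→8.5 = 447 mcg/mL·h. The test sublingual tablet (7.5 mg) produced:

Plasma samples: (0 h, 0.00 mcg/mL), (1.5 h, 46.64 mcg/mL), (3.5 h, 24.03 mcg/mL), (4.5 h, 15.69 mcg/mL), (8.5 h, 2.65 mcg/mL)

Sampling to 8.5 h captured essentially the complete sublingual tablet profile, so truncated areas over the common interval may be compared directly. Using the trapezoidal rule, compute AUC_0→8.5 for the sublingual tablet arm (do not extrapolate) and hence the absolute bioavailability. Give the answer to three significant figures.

Trapezoidal AUC_0→8.5 (sublingual tablet):
  [0→1.5]: (0.00+46.64)/2 × 1.5 = 34.98
  [1.5→3.5]: (46.64+24.03)/2 × 2 = 70.67
  [3.5→4.5]: (24.03+15.69)/2 × 1 = 19.86
  [4.5→8.5]: (15.69+2.65)/2 × 4 = 36.68
  Sum = 162.19 mcg/mL·h
F = (AUC_ev/D_ev)/(AUC_iv/D_iv) = (162.19/7.5)/(447/5) = 21.6253/89.4 = 0.2419

F = 0.242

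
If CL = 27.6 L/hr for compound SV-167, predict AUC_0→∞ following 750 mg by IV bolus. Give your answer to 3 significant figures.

AUC_0→∞ = Dose_iv / CL
        = 750 / 27.6 = 27.1739 mg/L·hr

AUC = 27.2 mg/L·hr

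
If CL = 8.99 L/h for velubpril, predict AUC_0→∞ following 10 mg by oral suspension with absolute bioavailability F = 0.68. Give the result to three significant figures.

AUC_0→∞ = F × Dose / CL
        = 0.68 × 10 / 8.99 = 0.756396 mg/L·h

AUC = 0.756 mg/L·h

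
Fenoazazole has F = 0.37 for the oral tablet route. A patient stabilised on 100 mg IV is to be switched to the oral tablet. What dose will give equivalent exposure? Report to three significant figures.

For equal systemic exposure: F × D_ev = D_iv
D_ev = D_iv / F = 100 / 0.37 = 270.27 mg

D_oral = 270 mg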